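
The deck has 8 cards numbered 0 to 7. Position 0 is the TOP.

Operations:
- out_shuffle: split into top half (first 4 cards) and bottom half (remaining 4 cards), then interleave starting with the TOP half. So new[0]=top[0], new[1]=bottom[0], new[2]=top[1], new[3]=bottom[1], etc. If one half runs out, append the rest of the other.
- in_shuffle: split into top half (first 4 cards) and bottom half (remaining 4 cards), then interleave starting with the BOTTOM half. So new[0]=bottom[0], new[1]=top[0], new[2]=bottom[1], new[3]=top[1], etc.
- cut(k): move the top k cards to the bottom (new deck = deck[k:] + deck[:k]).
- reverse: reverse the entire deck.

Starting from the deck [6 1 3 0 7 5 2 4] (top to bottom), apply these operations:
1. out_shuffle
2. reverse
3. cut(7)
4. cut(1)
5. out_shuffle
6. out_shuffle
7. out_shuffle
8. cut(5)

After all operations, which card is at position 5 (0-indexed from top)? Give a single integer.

Answer: 2

Derivation:
After op 1 (out_shuffle): [6 7 1 5 3 2 0 4]
After op 2 (reverse): [4 0 2 3 5 1 7 6]
After op 3 (cut(7)): [6 4 0 2 3 5 1 7]
After op 4 (cut(1)): [4 0 2 3 5 1 7 6]
After op 5 (out_shuffle): [4 5 0 1 2 7 3 6]
After op 6 (out_shuffle): [4 2 5 7 0 3 1 6]
After op 7 (out_shuffle): [4 0 2 3 5 1 7 6]
After op 8 (cut(5)): [1 7 6 4 0 2 3 5]
Position 5: card 2.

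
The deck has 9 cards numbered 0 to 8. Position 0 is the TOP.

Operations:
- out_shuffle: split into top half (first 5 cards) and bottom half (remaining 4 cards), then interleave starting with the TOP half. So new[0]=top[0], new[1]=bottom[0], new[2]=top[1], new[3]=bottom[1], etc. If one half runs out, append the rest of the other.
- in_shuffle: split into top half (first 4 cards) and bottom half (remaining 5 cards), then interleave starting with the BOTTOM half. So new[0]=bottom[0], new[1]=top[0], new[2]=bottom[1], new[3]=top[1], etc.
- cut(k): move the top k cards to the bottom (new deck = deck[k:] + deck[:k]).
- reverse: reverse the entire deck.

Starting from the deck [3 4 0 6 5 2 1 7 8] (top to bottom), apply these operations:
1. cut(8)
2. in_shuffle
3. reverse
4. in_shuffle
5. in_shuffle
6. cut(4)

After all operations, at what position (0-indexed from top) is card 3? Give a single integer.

After op 1 (cut(8)): [8 3 4 0 6 5 2 1 7]
After op 2 (in_shuffle): [6 8 5 3 2 4 1 0 7]
After op 3 (reverse): [7 0 1 4 2 3 5 8 6]
After op 4 (in_shuffle): [2 7 3 0 5 1 8 4 6]
After op 5 (in_shuffle): [5 2 1 7 8 3 4 0 6]
After op 6 (cut(4)): [8 3 4 0 6 5 2 1 7]
Card 3 is at position 1.

Answer: 1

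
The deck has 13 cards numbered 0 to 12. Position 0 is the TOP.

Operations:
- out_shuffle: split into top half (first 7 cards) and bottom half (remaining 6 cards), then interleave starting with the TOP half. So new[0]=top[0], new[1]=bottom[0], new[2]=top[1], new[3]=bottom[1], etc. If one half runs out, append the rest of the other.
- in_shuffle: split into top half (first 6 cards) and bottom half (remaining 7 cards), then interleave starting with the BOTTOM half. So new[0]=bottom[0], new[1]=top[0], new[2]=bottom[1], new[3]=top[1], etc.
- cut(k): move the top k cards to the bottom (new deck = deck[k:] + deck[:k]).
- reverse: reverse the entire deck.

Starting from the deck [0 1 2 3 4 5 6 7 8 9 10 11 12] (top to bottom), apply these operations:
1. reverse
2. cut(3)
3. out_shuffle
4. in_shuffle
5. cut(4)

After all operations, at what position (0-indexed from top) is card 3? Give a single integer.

After op 1 (reverse): [12 11 10 9 8 7 6 5 4 3 2 1 0]
After op 2 (cut(3)): [9 8 7 6 5 4 3 2 1 0 12 11 10]
After op 3 (out_shuffle): [9 2 8 1 7 0 6 12 5 11 4 10 3]
After op 4 (in_shuffle): [6 9 12 2 5 8 11 1 4 7 10 0 3]
After op 5 (cut(4)): [5 8 11 1 4 7 10 0 3 6 9 12 2]
Card 3 is at position 8.

Answer: 8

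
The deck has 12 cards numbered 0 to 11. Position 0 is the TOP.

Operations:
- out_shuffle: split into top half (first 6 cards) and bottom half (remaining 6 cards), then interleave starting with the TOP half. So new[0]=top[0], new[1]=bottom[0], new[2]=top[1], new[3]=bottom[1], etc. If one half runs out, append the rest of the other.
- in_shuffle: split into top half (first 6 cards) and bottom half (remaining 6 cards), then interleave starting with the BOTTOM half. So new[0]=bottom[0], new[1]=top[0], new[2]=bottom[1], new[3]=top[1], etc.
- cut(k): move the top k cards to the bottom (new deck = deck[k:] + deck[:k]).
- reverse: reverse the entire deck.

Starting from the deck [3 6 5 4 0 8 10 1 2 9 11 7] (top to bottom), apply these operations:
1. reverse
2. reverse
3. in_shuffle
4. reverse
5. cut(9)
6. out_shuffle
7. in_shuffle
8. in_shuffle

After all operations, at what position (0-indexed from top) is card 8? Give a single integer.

After op 1 (reverse): [7 11 9 2 1 10 8 0 4 5 6 3]
After op 2 (reverse): [3 6 5 4 0 8 10 1 2 9 11 7]
After op 3 (in_shuffle): [10 3 1 6 2 5 9 4 11 0 7 8]
After op 4 (reverse): [8 7 0 11 4 9 5 2 6 1 3 10]
After op 5 (cut(9)): [1 3 10 8 7 0 11 4 9 5 2 6]
After op 6 (out_shuffle): [1 11 3 4 10 9 8 5 7 2 0 6]
After op 7 (in_shuffle): [8 1 5 11 7 3 2 4 0 10 6 9]
After op 8 (in_shuffle): [2 8 4 1 0 5 10 11 6 7 9 3]
Card 8 is at position 1.

Answer: 1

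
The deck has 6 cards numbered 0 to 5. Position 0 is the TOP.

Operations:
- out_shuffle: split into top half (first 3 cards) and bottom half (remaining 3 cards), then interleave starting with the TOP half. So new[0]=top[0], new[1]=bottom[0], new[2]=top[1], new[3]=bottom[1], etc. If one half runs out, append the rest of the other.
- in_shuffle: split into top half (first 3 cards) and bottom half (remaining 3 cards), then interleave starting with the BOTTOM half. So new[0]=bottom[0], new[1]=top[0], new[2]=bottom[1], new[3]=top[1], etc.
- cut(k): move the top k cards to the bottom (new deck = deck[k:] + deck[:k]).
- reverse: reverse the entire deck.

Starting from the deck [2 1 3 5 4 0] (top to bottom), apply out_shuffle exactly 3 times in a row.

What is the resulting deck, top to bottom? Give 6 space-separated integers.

Answer: 2 3 4 1 5 0

Derivation:
After op 1 (out_shuffle): [2 5 1 4 3 0]
After op 2 (out_shuffle): [2 4 5 3 1 0]
After op 3 (out_shuffle): [2 3 4 1 5 0]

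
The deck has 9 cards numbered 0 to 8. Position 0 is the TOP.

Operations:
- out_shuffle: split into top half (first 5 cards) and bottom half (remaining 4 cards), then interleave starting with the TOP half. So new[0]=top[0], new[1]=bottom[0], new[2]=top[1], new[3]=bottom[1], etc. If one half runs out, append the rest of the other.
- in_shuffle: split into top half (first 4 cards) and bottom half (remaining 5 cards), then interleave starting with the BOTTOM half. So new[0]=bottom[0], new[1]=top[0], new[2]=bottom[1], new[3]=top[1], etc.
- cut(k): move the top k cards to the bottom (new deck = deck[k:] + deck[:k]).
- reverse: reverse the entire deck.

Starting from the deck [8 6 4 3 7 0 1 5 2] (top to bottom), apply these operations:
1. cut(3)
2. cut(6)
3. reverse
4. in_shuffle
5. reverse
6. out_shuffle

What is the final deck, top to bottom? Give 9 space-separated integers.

After op 1 (cut(3)): [3 7 0 1 5 2 8 6 4]
After op 2 (cut(6)): [8 6 4 3 7 0 1 5 2]
After op 3 (reverse): [2 5 1 0 7 3 4 6 8]
After op 4 (in_shuffle): [7 2 3 5 4 1 6 0 8]
After op 5 (reverse): [8 0 6 1 4 5 3 2 7]
After op 6 (out_shuffle): [8 5 0 3 6 2 1 7 4]

Answer: 8 5 0 3 6 2 1 7 4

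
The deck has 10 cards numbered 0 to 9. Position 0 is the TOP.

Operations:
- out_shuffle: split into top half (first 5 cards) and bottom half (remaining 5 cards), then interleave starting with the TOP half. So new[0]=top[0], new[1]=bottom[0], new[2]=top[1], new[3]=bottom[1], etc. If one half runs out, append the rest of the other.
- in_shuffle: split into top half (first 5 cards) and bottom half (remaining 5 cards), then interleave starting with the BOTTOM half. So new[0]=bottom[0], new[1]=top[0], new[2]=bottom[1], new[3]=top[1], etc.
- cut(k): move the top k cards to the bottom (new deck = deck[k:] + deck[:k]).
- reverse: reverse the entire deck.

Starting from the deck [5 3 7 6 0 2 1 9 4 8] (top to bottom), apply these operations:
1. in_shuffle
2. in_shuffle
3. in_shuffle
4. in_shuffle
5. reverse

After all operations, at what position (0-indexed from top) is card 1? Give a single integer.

After op 1 (in_shuffle): [2 5 1 3 9 7 4 6 8 0]
After op 2 (in_shuffle): [7 2 4 5 6 1 8 3 0 9]
After op 3 (in_shuffle): [1 7 8 2 3 4 0 5 9 6]
After op 4 (in_shuffle): [4 1 0 7 5 8 9 2 6 3]
After op 5 (reverse): [3 6 2 9 8 5 7 0 1 4]
Card 1 is at position 8.

Answer: 8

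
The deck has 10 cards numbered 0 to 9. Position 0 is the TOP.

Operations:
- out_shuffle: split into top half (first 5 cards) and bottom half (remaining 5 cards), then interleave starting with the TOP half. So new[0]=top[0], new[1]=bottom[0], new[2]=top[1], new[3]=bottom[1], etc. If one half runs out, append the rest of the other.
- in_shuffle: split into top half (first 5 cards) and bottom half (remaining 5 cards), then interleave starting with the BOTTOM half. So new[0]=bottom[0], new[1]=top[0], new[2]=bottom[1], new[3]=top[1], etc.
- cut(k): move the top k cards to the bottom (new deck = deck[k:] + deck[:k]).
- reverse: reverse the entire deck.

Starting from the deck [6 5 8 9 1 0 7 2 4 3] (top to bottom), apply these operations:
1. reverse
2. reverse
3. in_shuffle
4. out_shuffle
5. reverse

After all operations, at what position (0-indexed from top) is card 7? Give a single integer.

After op 1 (reverse): [3 4 2 7 0 1 9 8 5 6]
After op 2 (reverse): [6 5 8 9 1 0 7 2 4 3]
After op 3 (in_shuffle): [0 6 7 5 2 8 4 9 3 1]
After op 4 (out_shuffle): [0 8 6 4 7 9 5 3 2 1]
After op 5 (reverse): [1 2 3 5 9 7 4 6 8 0]
Card 7 is at position 5.

Answer: 5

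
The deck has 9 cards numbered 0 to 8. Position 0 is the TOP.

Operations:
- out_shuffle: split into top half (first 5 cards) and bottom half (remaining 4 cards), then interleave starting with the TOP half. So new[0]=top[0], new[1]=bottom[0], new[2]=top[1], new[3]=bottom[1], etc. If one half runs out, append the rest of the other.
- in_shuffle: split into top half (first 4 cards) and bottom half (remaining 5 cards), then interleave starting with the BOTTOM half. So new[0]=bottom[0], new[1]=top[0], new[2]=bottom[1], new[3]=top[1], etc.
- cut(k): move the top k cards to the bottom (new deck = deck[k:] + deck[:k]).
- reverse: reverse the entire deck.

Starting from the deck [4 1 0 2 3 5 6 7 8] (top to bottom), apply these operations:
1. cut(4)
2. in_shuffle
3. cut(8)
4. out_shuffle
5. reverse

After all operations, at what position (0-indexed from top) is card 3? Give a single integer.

Answer: 4

Derivation:
After op 1 (cut(4)): [3 5 6 7 8 4 1 0 2]
After op 2 (in_shuffle): [8 3 4 5 1 6 0 7 2]
After op 3 (cut(8)): [2 8 3 4 5 1 6 0 7]
After op 4 (out_shuffle): [2 1 8 6 3 0 4 7 5]
After op 5 (reverse): [5 7 4 0 3 6 8 1 2]
Card 3 is at position 4.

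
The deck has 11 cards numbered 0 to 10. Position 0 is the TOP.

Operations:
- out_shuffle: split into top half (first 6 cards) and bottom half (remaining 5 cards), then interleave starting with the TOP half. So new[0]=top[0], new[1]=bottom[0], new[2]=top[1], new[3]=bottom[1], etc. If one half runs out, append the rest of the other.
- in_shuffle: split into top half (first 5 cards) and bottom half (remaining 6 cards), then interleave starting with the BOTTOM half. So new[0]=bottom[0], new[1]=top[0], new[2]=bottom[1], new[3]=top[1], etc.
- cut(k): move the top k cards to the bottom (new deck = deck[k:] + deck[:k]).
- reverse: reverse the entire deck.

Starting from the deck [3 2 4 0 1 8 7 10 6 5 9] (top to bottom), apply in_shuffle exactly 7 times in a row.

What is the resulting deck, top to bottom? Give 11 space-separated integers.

Answer: 10 1 2 5 7 0 3 6 8 4 9

Derivation:
After op 1 (in_shuffle): [8 3 7 2 10 4 6 0 5 1 9]
After op 2 (in_shuffle): [4 8 6 3 0 7 5 2 1 10 9]
After op 3 (in_shuffle): [7 4 5 8 2 6 1 3 10 0 9]
After op 4 (in_shuffle): [6 7 1 4 3 5 10 8 0 2 9]
After op 5 (in_shuffle): [5 6 10 7 8 1 0 4 2 3 9]
After op 6 (in_shuffle): [1 5 0 6 4 10 2 7 3 8 9]
After op 7 (in_shuffle): [10 1 2 5 7 0 3 6 8 4 9]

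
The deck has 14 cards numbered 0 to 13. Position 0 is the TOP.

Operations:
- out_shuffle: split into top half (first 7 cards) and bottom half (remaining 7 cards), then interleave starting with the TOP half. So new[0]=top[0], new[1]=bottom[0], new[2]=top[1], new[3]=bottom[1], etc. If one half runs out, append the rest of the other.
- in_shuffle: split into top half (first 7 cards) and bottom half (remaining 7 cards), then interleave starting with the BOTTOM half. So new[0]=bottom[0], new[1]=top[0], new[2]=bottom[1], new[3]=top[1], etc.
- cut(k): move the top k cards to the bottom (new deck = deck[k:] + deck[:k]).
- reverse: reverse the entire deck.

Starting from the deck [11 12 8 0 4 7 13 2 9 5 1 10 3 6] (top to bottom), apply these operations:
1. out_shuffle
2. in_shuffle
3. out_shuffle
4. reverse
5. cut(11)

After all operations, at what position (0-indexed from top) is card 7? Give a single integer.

After op 1 (out_shuffle): [11 2 12 9 8 5 0 1 4 10 7 3 13 6]
After op 2 (in_shuffle): [1 11 4 2 10 12 7 9 3 8 13 5 6 0]
After op 3 (out_shuffle): [1 9 11 3 4 8 2 13 10 5 12 6 7 0]
After op 4 (reverse): [0 7 6 12 5 10 13 2 8 4 3 11 9 1]
After op 5 (cut(11)): [11 9 1 0 7 6 12 5 10 13 2 8 4 3]
Card 7 is at position 4.

Answer: 4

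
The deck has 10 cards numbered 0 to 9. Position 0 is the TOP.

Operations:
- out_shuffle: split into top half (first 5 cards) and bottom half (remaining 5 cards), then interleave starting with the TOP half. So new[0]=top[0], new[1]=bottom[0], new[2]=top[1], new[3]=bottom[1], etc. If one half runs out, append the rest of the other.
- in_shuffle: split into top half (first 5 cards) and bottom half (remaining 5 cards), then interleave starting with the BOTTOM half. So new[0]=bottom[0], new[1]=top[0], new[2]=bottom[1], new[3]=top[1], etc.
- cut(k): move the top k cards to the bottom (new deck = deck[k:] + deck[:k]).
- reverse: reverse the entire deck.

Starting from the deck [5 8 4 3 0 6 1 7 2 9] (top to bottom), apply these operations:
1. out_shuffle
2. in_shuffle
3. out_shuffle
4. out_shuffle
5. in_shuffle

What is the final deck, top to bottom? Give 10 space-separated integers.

Answer: 9 7 0 1 2 8 3 6 4 5

Derivation:
After op 1 (out_shuffle): [5 6 8 1 4 7 3 2 0 9]
After op 2 (in_shuffle): [7 5 3 6 2 8 0 1 9 4]
After op 3 (out_shuffle): [7 8 5 0 3 1 6 9 2 4]
After op 4 (out_shuffle): [7 1 8 6 5 9 0 2 3 4]
After op 5 (in_shuffle): [9 7 0 1 2 8 3 6 4 5]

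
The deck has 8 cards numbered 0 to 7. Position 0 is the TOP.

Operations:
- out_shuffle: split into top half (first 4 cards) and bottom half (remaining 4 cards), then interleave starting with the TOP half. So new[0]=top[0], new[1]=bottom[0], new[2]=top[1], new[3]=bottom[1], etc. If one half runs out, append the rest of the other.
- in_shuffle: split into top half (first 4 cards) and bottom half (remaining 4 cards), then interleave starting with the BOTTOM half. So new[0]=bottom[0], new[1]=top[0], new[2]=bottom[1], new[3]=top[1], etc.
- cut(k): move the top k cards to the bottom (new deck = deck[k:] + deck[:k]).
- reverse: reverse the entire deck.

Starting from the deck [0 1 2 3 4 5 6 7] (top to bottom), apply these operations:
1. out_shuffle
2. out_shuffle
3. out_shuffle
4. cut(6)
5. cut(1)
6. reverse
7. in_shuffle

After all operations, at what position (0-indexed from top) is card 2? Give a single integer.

After op 1 (out_shuffle): [0 4 1 5 2 6 3 7]
After op 2 (out_shuffle): [0 2 4 6 1 3 5 7]
After op 3 (out_shuffle): [0 1 2 3 4 5 6 7]
After op 4 (cut(6)): [6 7 0 1 2 3 4 5]
After op 5 (cut(1)): [7 0 1 2 3 4 5 6]
After op 6 (reverse): [6 5 4 3 2 1 0 7]
After op 7 (in_shuffle): [2 6 1 5 0 4 7 3]
Card 2 is at position 0.

Answer: 0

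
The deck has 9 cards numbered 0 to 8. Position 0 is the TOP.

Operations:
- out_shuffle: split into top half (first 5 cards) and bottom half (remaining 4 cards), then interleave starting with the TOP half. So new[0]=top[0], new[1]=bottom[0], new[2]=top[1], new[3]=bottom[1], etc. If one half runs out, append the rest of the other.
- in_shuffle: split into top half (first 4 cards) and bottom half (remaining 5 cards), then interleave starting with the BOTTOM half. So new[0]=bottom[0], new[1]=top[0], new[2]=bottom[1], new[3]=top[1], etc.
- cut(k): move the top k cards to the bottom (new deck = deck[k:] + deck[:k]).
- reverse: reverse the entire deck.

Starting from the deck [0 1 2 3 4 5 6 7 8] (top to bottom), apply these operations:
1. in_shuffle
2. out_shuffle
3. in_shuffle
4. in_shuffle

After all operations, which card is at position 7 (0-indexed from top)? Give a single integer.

Answer: 2

Derivation:
After op 1 (in_shuffle): [4 0 5 1 6 2 7 3 8]
After op 2 (out_shuffle): [4 2 0 7 5 3 1 8 6]
After op 3 (in_shuffle): [5 4 3 2 1 0 8 7 6]
After op 4 (in_shuffle): [1 5 0 4 8 3 7 2 6]
Position 7: card 2.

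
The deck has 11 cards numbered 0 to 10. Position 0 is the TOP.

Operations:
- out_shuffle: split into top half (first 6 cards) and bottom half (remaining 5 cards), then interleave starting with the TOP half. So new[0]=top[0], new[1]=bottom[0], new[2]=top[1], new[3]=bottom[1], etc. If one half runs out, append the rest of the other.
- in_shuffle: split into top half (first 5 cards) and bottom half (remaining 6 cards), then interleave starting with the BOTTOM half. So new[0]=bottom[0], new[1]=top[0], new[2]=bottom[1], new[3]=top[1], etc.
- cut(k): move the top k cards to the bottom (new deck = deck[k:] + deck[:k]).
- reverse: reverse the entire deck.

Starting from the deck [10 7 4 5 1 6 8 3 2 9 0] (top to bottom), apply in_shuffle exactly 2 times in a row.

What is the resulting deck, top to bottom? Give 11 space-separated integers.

Answer: 4 6 2 10 5 8 9 7 1 3 0

Derivation:
After op 1 (in_shuffle): [6 10 8 7 3 4 2 5 9 1 0]
After op 2 (in_shuffle): [4 6 2 10 5 8 9 7 1 3 0]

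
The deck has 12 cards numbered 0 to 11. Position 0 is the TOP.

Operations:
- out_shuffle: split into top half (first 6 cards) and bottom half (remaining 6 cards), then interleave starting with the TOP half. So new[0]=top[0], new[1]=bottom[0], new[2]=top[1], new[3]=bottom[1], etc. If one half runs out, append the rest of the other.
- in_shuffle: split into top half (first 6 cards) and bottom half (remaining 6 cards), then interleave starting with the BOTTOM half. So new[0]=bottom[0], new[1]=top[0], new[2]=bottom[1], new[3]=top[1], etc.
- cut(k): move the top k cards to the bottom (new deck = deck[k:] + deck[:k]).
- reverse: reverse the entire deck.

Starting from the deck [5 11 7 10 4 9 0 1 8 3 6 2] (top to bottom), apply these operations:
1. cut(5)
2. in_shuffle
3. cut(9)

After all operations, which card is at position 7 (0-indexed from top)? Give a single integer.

After op 1 (cut(5)): [9 0 1 8 3 6 2 5 11 7 10 4]
After op 2 (in_shuffle): [2 9 5 0 11 1 7 8 10 3 4 6]
After op 3 (cut(9)): [3 4 6 2 9 5 0 11 1 7 8 10]
Position 7: card 11.

Answer: 11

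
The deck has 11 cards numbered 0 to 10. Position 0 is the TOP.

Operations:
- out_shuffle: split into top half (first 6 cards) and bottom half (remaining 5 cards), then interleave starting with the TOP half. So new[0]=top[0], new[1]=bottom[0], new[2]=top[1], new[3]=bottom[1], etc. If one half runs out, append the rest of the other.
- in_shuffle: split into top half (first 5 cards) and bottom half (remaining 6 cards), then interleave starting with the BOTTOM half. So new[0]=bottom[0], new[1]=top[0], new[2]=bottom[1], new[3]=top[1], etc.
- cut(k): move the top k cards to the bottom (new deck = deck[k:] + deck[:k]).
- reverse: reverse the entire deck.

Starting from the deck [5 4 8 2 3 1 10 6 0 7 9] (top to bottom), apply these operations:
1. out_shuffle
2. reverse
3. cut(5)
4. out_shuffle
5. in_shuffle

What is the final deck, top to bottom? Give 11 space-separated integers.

After op 1 (out_shuffle): [5 10 4 6 8 0 2 7 3 9 1]
After op 2 (reverse): [1 9 3 7 2 0 8 6 4 10 5]
After op 3 (cut(5)): [0 8 6 4 10 5 1 9 3 7 2]
After op 4 (out_shuffle): [0 1 8 9 6 3 4 7 10 2 5]
After op 5 (in_shuffle): [3 0 4 1 7 8 10 9 2 6 5]

Answer: 3 0 4 1 7 8 10 9 2 6 5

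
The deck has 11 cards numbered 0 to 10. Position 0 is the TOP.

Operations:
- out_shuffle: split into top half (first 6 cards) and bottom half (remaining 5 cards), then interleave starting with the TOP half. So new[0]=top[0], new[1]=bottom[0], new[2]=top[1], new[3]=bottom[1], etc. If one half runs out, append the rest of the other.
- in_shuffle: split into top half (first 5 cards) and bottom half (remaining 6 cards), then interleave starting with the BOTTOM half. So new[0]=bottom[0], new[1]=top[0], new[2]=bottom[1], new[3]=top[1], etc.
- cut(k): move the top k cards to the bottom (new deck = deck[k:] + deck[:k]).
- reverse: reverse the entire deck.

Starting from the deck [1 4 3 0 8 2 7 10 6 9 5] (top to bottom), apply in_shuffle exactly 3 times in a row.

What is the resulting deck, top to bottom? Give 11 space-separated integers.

After op 1 (in_shuffle): [2 1 7 4 10 3 6 0 9 8 5]
After op 2 (in_shuffle): [3 2 6 1 0 7 9 4 8 10 5]
After op 3 (in_shuffle): [7 3 9 2 4 6 8 1 10 0 5]

Answer: 7 3 9 2 4 6 8 1 10 0 5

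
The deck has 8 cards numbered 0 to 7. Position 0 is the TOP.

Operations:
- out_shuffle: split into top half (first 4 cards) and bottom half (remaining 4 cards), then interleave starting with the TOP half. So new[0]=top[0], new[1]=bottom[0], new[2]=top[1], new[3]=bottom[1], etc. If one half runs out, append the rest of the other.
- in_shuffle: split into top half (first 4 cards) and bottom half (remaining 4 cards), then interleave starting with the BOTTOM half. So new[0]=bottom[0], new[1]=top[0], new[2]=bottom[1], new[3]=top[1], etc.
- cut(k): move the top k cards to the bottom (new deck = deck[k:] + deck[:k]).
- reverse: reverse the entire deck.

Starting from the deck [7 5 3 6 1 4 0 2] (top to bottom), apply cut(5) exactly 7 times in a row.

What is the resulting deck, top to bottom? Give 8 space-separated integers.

Answer: 6 1 4 0 2 7 5 3

Derivation:
After op 1 (cut(5)): [4 0 2 7 5 3 6 1]
After op 2 (cut(5)): [3 6 1 4 0 2 7 5]
After op 3 (cut(5)): [2 7 5 3 6 1 4 0]
After op 4 (cut(5)): [1 4 0 2 7 5 3 6]
After op 5 (cut(5)): [5 3 6 1 4 0 2 7]
After op 6 (cut(5)): [0 2 7 5 3 6 1 4]
After op 7 (cut(5)): [6 1 4 0 2 7 5 3]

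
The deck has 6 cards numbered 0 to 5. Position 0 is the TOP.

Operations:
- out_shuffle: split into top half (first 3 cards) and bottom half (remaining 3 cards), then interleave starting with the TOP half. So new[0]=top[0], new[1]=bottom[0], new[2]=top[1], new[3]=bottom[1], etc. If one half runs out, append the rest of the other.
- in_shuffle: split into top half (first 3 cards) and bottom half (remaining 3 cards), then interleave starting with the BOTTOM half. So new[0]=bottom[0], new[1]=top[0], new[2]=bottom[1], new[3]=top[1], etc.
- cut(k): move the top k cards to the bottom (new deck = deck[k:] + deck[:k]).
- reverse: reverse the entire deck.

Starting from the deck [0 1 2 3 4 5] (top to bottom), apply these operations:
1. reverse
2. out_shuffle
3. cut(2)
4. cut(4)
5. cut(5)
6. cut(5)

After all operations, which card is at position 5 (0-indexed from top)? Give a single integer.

Answer: 1

Derivation:
After op 1 (reverse): [5 4 3 2 1 0]
After op 2 (out_shuffle): [5 2 4 1 3 0]
After op 3 (cut(2)): [4 1 3 0 5 2]
After op 4 (cut(4)): [5 2 4 1 3 0]
After op 5 (cut(5)): [0 5 2 4 1 3]
After op 6 (cut(5)): [3 0 5 2 4 1]
Position 5: card 1.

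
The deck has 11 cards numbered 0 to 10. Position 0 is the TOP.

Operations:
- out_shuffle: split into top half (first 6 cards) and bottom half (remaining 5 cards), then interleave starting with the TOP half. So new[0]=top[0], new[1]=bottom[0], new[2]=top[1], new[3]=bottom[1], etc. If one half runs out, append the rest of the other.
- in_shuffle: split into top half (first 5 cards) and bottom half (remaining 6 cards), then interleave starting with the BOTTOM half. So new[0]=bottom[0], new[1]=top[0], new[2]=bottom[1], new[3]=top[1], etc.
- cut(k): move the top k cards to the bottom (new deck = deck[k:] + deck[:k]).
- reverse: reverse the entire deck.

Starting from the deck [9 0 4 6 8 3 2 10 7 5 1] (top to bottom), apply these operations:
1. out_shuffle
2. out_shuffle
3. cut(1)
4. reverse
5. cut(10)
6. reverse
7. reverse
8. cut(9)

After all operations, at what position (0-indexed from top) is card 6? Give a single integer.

Answer: 2

Derivation:
After op 1 (out_shuffle): [9 2 0 10 4 7 6 5 8 1 3]
After op 2 (out_shuffle): [9 6 2 5 0 8 10 1 4 3 7]
After op 3 (cut(1)): [6 2 5 0 8 10 1 4 3 7 9]
After op 4 (reverse): [9 7 3 4 1 10 8 0 5 2 6]
After op 5 (cut(10)): [6 9 7 3 4 1 10 8 0 5 2]
After op 6 (reverse): [2 5 0 8 10 1 4 3 7 9 6]
After op 7 (reverse): [6 9 7 3 4 1 10 8 0 5 2]
After op 8 (cut(9)): [5 2 6 9 7 3 4 1 10 8 0]
Card 6 is at position 2.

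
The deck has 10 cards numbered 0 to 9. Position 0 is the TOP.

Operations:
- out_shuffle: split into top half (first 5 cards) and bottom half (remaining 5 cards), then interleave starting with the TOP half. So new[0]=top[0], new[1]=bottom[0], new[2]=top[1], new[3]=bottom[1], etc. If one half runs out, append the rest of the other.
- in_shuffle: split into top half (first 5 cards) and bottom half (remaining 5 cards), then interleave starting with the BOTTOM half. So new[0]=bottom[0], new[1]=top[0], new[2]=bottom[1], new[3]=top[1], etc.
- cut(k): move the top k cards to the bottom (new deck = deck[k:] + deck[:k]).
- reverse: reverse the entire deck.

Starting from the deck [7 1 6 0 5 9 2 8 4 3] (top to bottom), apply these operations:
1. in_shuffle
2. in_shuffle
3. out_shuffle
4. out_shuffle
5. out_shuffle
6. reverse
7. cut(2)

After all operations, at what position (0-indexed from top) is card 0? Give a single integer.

Answer: 2

Derivation:
After op 1 (in_shuffle): [9 7 2 1 8 6 4 0 3 5]
After op 2 (in_shuffle): [6 9 4 7 0 2 3 1 5 8]
After op 3 (out_shuffle): [6 2 9 3 4 1 7 5 0 8]
After op 4 (out_shuffle): [6 1 2 7 9 5 3 0 4 8]
After op 5 (out_shuffle): [6 5 1 3 2 0 7 4 9 8]
After op 6 (reverse): [8 9 4 7 0 2 3 1 5 6]
After op 7 (cut(2)): [4 7 0 2 3 1 5 6 8 9]
Card 0 is at position 2.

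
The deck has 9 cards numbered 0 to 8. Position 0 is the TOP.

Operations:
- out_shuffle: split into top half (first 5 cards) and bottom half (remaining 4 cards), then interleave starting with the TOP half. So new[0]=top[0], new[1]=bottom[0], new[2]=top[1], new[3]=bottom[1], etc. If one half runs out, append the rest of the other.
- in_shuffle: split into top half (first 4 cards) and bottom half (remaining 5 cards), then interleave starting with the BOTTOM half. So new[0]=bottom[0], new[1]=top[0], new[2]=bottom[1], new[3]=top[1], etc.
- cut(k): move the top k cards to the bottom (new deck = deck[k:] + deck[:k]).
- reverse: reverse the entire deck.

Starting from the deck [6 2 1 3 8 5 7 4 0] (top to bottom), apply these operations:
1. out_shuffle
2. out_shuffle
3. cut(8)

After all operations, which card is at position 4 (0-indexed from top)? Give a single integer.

After op 1 (out_shuffle): [6 5 2 7 1 4 3 0 8]
After op 2 (out_shuffle): [6 4 5 3 2 0 7 8 1]
After op 3 (cut(8)): [1 6 4 5 3 2 0 7 8]
Position 4: card 3.

Answer: 3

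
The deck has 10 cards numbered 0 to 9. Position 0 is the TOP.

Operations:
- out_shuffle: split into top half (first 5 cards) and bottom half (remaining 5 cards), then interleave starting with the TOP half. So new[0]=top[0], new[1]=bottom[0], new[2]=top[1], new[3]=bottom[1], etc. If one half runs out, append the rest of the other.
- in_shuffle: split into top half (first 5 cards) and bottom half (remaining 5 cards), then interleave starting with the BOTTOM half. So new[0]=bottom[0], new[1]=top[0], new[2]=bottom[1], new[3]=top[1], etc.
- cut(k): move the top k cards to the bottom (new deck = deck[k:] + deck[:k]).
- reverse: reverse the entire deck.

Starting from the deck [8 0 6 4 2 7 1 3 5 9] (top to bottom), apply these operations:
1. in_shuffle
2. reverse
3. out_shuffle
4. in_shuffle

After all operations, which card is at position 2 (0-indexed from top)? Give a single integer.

After op 1 (in_shuffle): [7 8 1 0 3 6 5 4 9 2]
After op 2 (reverse): [2 9 4 5 6 3 0 1 8 7]
After op 3 (out_shuffle): [2 3 9 0 4 1 5 8 6 7]
After op 4 (in_shuffle): [1 2 5 3 8 9 6 0 7 4]
Position 2: card 5.

Answer: 5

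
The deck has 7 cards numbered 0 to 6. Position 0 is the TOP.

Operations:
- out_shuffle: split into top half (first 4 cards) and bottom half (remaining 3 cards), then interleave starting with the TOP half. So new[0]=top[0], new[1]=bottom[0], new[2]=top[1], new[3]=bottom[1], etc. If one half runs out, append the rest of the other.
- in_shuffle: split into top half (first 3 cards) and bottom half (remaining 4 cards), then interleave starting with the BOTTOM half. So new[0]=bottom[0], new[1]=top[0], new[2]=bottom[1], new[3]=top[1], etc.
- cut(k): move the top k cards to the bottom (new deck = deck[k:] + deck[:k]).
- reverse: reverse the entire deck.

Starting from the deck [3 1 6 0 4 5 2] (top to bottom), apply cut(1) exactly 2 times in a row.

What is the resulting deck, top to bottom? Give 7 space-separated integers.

Answer: 6 0 4 5 2 3 1

Derivation:
After op 1 (cut(1)): [1 6 0 4 5 2 3]
After op 2 (cut(1)): [6 0 4 5 2 3 1]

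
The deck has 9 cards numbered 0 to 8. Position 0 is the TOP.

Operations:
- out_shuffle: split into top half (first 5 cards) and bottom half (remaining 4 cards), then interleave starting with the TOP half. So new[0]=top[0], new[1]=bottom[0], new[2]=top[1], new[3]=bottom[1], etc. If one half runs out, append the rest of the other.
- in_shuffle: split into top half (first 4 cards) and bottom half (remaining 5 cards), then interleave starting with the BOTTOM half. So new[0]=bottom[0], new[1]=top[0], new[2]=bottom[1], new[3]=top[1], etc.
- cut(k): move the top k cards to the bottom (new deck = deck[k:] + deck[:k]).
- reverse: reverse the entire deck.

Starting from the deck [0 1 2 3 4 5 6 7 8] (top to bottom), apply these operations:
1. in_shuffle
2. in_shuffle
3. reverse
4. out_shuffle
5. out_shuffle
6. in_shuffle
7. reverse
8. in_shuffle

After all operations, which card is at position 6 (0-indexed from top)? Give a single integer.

Answer: 8

Derivation:
After op 1 (in_shuffle): [4 0 5 1 6 2 7 3 8]
After op 2 (in_shuffle): [6 4 2 0 7 5 3 1 8]
After op 3 (reverse): [8 1 3 5 7 0 2 4 6]
After op 4 (out_shuffle): [8 0 1 2 3 4 5 6 7]
After op 5 (out_shuffle): [8 4 0 5 1 6 2 7 3]
After op 6 (in_shuffle): [1 8 6 4 2 0 7 5 3]
After op 7 (reverse): [3 5 7 0 2 4 6 8 1]
After op 8 (in_shuffle): [2 3 4 5 6 7 8 0 1]
Position 6: card 8.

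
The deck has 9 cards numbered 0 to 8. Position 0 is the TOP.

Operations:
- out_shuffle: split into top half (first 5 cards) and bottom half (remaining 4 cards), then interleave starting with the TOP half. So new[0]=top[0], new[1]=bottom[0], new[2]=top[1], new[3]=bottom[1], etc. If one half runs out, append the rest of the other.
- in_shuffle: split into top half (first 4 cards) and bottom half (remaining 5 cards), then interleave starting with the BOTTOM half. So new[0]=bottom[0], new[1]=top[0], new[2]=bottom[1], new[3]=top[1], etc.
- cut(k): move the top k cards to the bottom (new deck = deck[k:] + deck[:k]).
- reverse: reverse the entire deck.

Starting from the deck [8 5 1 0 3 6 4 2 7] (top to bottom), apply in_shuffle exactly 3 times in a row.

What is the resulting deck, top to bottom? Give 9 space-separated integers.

Answer: 2 4 6 3 0 1 5 8 7

Derivation:
After op 1 (in_shuffle): [3 8 6 5 4 1 2 0 7]
After op 2 (in_shuffle): [4 3 1 8 2 6 0 5 7]
After op 3 (in_shuffle): [2 4 6 3 0 1 5 8 7]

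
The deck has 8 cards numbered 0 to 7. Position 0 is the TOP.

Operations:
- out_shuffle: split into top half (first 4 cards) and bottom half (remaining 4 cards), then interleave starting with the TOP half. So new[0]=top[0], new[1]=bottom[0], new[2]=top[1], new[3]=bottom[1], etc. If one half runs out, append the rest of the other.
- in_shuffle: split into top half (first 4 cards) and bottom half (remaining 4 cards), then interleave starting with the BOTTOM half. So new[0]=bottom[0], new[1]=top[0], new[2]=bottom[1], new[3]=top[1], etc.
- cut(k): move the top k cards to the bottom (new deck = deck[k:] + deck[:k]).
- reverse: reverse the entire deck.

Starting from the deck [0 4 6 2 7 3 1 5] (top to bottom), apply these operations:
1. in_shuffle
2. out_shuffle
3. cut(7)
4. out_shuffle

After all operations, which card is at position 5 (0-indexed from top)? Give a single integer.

Answer: 5

Derivation:
After op 1 (in_shuffle): [7 0 3 4 1 6 5 2]
After op 2 (out_shuffle): [7 1 0 6 3 5 4 2]
After op 3 (cut(7)): [2 7 1 0 6 3 5 4]
After op 4 (out_shuffle): [2 6 7 3 1 5 0 4]
Position 5: card 5.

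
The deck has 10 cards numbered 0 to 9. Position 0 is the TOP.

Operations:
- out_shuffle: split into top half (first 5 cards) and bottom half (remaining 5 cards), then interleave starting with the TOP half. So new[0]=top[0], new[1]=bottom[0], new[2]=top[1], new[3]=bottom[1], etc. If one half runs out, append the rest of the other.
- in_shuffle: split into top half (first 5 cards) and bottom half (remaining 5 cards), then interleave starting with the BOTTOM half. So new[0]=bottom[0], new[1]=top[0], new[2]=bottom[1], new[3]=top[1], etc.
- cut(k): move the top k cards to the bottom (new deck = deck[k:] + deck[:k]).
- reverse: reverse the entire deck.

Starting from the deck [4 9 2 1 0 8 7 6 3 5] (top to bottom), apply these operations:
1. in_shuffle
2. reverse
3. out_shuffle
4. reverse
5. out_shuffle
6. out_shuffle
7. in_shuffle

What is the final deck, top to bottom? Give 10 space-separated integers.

After op 1 (in_shuffle): [8 4 7 9 6 2 3 1 5 0]
After op 2 (reverse): [0 5 1 3 2 6 9 7 4 8]
After op 3 (out_shuffle): [0 6 5 9 1 7 3 4 2 8]
After op 4 (reverse): [8 2 4 3 7 1 9 5 6 0]
After op 5 (out_shuffle): [8 1 2 9 4 5 3 6 7 0]
After op 6 (out_shuffle): [8 5 1 3 2 6 9 7 4 0]
After op 7 (in_shuffle): [6 8 9 5 7 1 4 3 0 2]

Answer: 6 8 9 5 7 1 4 3 0 2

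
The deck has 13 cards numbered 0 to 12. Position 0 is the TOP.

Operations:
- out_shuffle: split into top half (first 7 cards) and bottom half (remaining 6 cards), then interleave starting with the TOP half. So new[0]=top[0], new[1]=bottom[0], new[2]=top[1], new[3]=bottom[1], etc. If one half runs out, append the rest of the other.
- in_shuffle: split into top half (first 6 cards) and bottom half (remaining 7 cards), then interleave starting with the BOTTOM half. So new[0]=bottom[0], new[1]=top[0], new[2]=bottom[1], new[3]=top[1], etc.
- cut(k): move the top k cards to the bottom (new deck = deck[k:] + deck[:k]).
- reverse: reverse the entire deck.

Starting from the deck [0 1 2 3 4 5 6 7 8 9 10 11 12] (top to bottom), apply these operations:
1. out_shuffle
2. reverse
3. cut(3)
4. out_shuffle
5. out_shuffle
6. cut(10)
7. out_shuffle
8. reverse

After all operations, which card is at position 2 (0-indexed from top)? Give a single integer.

After op 1 (out_shuffle): [0 7 1 8 2 9 3 10 4 11 5 12 6]
After op 2 (reverse): [6 12 5 11 4 10 3 9 2 8 1 7 0]
After op 3 (cut(3)): [11 4 10 3 9 2 8 1 7 0 6 12 5]
After op 4 (out_shuffle): [11 1 4 7 10 0 3 6 9 12 2 5 8]
After op 5 (out_shuffle): [11 6 1 9 4 12 7 2 10 5 0 8 3]
After op 6 (cut(10)): [0 8 3 11 6 1 9 4 12 7 2 10 5]
After op 7 (out_shuffle): [0 4 8 12 3 7 11 2 6 10 1 5 9]
After op 8 (reverse): [9 5 1 10 6 2 11 7 3 12 8 4 0]
Position 2: card 1.

Answer: 1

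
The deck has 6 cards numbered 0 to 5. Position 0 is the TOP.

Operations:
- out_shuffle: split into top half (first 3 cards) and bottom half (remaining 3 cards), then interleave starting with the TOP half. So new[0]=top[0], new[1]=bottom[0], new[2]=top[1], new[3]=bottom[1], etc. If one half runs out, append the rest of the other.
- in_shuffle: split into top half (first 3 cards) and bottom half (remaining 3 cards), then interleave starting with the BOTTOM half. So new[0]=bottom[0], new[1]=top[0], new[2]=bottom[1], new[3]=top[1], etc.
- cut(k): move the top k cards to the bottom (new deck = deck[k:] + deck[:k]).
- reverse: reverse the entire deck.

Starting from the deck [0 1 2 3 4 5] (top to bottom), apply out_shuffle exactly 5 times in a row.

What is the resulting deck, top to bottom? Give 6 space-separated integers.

After op 1 (out_shuffle): [0 3 1 4 2 5]
After op 2 (out_shuffle): [0 4 3 2 1 5]
After op 3 (out_shuffle): [0 2 4 1 3 5]
After op 4 (out_shuffle): [0 1 2 3 4 5]
After op 5 (out_shuffle): [0 3 1 4 2 5]

Answer: 0 3 1 4 2 5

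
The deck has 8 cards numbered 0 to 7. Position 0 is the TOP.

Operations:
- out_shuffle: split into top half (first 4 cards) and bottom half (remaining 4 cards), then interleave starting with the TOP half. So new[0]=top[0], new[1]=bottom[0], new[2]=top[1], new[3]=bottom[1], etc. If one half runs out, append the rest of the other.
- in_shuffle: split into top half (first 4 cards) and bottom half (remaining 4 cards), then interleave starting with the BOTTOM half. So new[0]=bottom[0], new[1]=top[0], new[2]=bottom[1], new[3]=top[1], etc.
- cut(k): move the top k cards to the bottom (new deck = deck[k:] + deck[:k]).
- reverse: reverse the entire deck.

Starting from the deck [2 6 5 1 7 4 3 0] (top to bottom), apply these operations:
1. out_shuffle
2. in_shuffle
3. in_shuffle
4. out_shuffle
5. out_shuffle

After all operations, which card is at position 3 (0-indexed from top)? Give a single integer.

Answer: 4

Derivation:
After op 1 (out_shuffle): [2 7 6 4 5 3 1 0]
After op 2 (in_shuffle): [5 2 3 7 1 6 0 4]
After op 3 (in_shuffle): [1 5 6 2 0 3 4 7]
After op 4 (out_shuffle): [1 0 5 3 6 4 2 7]
After op 5 (out_shuffle): [1 6 0 4 5 2 3 7]
Position 3: card 4.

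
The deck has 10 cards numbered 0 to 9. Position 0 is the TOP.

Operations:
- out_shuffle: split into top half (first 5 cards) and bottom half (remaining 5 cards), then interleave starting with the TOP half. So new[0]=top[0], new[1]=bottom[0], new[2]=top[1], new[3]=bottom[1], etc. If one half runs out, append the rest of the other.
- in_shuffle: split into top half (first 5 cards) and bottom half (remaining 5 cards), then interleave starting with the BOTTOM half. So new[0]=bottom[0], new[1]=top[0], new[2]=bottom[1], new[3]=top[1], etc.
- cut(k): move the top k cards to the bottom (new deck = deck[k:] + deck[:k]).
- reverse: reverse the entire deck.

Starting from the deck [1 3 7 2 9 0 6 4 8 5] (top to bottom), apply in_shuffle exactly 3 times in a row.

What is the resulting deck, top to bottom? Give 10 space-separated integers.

Answer: 6 7 5 0 3 8 9 1 4 2

Derivation:
After op 1 (in_shuffle): [0 1 6 3 4 7 8 2 5 9]
After op 2 (in_shuffle): [7 0 8 1 2 6 5 3 9 4]
After op 3 (in_shuffle): [6 7 5 0 3 8 9 1 4 2]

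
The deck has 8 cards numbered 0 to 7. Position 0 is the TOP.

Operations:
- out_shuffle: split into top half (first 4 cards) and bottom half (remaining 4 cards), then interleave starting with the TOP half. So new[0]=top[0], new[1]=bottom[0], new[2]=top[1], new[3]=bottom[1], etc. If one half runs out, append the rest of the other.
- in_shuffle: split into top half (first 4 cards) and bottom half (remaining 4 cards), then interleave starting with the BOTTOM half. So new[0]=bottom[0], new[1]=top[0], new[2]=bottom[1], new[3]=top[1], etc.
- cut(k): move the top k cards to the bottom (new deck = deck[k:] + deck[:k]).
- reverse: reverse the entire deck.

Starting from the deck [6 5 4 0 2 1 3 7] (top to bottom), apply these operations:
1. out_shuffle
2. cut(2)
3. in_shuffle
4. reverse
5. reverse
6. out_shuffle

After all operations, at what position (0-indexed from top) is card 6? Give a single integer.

Answer: 1

Derivation:
After op 1 (out_shuffle): [6 2 5 1 4 3 0 7]
After op 2 (cut(2)): [5 1 4 3 0 7 6 2]
After op 3 (in_shuffle): [0 5 7 1 6 4 2 3]
After op 4 (reverse): [3 2 4 6 1 7 5 0]
After op 5 (reverse): [0 5 7 1 6 4 2 3]
After op 6 (out_shuffle): [0 6 5 4 7 2 1 3]
Card 6 is at position 1.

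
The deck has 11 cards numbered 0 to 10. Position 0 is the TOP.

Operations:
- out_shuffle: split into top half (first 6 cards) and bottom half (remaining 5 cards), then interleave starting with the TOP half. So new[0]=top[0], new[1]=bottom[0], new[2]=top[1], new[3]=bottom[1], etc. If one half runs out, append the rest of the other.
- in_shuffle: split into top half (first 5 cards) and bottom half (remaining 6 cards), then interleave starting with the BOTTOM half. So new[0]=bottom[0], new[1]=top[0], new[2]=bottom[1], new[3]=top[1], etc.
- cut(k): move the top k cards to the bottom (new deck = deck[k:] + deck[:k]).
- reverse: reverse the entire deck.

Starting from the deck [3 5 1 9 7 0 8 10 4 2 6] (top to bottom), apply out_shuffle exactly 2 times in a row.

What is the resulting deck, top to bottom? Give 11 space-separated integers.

Answer: 3 9 8 2 5 7 10 6 1 0 4

Derivation:
After op 1 (out_shuffle): [3 8 5 10 1 4 9 2 7 6 0]
After op 2 (out_shuffle): [3 9 8 2 5 7 10 6 1 0 4]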